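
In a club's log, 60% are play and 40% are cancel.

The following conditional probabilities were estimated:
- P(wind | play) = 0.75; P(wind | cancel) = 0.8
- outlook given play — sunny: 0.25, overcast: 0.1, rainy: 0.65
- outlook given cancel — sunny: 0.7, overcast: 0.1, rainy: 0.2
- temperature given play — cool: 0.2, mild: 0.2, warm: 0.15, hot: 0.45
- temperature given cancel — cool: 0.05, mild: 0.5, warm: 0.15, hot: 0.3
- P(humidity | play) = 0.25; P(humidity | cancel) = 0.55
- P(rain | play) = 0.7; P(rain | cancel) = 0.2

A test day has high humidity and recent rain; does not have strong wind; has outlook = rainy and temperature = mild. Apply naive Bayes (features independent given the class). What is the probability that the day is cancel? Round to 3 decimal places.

0.205

play: 0.6 × (1−0.75) × 0.65 × 0.2 × 0.25 × 0.7 = 0.0034125
cancel: 0.4 × (1−0.8) × 0.2 × 0.5 × 0.55 × 0.2 = 0.00088
P(cancel | x) = 0.00088 / 0.0042925 ≈ 0.205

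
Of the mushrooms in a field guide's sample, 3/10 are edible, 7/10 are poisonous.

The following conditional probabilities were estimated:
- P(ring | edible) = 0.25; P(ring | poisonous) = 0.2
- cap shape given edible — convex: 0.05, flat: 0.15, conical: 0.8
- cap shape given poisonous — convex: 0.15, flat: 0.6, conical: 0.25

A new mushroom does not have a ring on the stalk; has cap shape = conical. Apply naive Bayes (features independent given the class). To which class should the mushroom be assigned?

edible

edible: 0.3 × (1−0.25) × 0.8 = 0.18
poisonous: 0.7 × (1−0.2) × 0.25 = 0.14
Highest score → edible.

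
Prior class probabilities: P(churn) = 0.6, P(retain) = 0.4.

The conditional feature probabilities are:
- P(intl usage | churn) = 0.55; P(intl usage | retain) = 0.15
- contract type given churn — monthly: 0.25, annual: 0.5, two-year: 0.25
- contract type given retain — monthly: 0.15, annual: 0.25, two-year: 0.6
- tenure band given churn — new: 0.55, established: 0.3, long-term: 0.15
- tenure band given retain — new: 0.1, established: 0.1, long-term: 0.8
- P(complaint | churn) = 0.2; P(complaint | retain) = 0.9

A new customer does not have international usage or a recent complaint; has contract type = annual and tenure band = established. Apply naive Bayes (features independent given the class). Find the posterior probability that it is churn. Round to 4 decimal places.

0.9744

churn: 0.6 × (1−0.55) × 0.5 × 0.3 × (1−0.2) = 0.0324
retain: 0.4 × (1−0.15) × 0.25 × 0.1 × (1−0.9) = 0.00085
P(churn | x) = 0.0324 / 0.03325 ≈ 0.9744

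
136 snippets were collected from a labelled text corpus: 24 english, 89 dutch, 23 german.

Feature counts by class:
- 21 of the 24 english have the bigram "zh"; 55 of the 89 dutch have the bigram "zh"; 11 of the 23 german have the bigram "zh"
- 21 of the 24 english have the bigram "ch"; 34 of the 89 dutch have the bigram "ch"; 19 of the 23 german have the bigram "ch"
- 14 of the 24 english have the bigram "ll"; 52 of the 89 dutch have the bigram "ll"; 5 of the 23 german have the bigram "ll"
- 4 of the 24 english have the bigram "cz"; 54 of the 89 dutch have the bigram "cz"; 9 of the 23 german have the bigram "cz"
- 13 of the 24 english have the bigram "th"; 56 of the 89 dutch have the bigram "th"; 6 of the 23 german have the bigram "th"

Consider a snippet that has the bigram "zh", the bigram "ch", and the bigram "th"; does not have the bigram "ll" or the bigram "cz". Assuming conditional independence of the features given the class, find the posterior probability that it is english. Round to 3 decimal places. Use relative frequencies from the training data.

0.512

english: (24/136) × (21/24) × (21/24) × (10/24) × (20/24) × (13/24) ≈ 0.0254114
dutch: (89/136) × (55/89) × (34/89) × (37/89) × (35/89) × (56/89) ≈ 0.0158928
german: (23/136) × (11/23) × (19/23) × (18/23) × (14/23) × (6/23) ≈ 0.00830324
P(english | x) = 0.0254114 / 0.04960744 ≈ 0.512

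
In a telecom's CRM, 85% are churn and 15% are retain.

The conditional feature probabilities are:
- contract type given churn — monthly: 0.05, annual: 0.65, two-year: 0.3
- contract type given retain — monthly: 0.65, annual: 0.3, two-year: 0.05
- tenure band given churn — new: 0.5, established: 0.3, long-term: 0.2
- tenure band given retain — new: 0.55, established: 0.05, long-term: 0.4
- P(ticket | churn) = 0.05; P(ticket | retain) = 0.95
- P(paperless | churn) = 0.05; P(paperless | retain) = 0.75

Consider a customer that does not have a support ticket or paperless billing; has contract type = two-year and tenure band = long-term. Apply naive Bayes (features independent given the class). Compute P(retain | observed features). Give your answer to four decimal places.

churn: 0.85 × 0.3 × 0.2 × (1−0.05) × (1−0.05) = 0.0460275
retain: 0.15 × 0.05 × 0.4 × (1−0.95) × (1−0.75) = 0.0000375
P(retain | x) = 0.0000375 / 0.046065 ≈ 0.0008

0.0008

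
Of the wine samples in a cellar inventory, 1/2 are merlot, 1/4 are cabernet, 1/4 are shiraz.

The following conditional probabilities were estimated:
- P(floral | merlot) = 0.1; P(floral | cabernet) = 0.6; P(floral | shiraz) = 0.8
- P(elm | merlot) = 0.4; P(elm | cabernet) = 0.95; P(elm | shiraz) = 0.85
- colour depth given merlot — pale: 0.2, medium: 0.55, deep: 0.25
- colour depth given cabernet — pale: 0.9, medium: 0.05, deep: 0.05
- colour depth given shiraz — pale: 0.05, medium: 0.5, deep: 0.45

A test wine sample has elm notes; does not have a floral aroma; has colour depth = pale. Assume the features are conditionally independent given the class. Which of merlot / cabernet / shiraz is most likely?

merlot: 0.5 × (1−0.1) × 0.4 × 0.2 = 0.036
cabernet: 0.25 × (1−0.6) × 0.95 × 0.9 = 0.0855
shiraz: 0.25 × (1−0.8) × 0.85 × 0.05 = 0.002125
Highest score → cabernet.

cabernet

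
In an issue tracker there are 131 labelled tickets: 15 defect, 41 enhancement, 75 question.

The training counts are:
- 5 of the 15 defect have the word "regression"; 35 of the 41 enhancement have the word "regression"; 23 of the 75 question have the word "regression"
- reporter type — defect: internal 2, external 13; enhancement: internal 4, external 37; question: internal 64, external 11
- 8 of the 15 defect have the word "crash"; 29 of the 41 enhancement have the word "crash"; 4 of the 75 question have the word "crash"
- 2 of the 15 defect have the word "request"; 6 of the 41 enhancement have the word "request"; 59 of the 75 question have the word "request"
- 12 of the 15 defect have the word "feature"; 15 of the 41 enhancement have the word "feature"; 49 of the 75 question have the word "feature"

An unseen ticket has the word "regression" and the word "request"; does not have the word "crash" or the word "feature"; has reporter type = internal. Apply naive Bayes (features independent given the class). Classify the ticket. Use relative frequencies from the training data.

question

defect: (15/131) × (5/15) × (2/15) × (7/15) × (2/15) × (3/15) ≈ 0.0000633305
enhancement: (41/131) × (35/41) × (4/41) × (12/41) × (6/41) × (26/41) ≈ 0.00070799
question: (75/131) × (23/75) × (64/75) × (71/75) × (59/75) × (26/75) ≈ 0.038679
Highest score → question.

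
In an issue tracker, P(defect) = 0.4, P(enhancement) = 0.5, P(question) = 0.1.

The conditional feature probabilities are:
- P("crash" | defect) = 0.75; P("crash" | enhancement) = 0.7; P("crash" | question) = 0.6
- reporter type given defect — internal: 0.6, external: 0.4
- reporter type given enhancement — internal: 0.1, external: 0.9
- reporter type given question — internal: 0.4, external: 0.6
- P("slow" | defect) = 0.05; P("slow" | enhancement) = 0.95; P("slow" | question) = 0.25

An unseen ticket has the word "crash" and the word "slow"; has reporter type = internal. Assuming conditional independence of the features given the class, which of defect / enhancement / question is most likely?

defect: 0.4 × 0.75 × 0.6 × 0.05 = 0.009
enhancement: 0.5 × 0.7 × 0.1 × 0.95 = 0.03325
question: 0.1 × 0.6 × 0.4 × 0.25 = 0.006
Highest score → enhancement.

enhancement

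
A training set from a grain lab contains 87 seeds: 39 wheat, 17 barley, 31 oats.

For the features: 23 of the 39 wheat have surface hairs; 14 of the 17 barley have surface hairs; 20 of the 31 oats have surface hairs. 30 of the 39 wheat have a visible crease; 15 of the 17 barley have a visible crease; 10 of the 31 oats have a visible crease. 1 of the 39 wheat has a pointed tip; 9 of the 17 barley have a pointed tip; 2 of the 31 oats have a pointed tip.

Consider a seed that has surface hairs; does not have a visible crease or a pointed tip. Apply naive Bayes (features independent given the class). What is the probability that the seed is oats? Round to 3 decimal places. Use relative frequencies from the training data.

0.681

wheat: (39/87) × (23/39) × (9/39) × (38/39) ≈ 0.0594437
barley: (17/87) × (14/17) × (2/17) × (8/17) ≈ 0.00890904
oats: (31/87) × (20/31) × (21/31) × (29/31) ≈ 0.145682
P(oats | x) = 0.145682 / 0.21403474 ≈ 0.681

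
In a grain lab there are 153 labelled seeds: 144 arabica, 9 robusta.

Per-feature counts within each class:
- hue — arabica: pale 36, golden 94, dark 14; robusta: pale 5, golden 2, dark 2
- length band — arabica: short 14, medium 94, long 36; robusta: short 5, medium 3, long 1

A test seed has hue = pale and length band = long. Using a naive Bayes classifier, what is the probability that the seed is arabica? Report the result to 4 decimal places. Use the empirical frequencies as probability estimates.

arabica: (144/153) × (36/144) × (36/144) ≈ 0.0588235
robusta: (9/153) × (5/9) × (1/9) ≈ 0.00363108
P(arabica | x) = 0.0588235 / 0.06245458 ≈ 0.9419

0.9419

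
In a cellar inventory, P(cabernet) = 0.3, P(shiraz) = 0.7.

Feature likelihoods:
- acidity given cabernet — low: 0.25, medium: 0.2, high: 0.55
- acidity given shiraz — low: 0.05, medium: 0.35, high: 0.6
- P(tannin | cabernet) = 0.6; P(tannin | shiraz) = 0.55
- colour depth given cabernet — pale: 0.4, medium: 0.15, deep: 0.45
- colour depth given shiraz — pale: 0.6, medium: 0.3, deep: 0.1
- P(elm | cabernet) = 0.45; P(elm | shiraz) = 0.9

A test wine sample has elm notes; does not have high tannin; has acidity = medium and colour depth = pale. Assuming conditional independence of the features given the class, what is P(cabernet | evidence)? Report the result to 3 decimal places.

0.068

cabernet: 0.3 × 0.2 × (1−0.6) × 0.4 × 0.45 = 0.00432
shiraz: 0.7 × 0.35 × (1−0.55) × 0.6 × 0.9 = 0.059535
P(cabernet | x) = 0.00432 / 0.063855 ≈ 0.068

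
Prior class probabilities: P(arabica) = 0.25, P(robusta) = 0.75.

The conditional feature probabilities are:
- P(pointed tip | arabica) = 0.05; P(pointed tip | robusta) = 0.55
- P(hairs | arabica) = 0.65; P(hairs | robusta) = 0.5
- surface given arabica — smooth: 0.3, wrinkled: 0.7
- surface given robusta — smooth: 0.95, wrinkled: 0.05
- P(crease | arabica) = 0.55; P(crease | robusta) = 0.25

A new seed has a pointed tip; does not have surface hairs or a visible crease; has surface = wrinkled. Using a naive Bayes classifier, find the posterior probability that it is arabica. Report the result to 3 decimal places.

0.151

arabica: 0.25 × 0.05 × (1−0.65) × 0.7 × (1−0.55) = 0.001378125
robusta: 0.75 × 0.55 × (1−0.5) × 0.05 × (1−0.25) = 0.007734375
P(arabica | x) = 0.001378125 / 0.0091125 ≈ 0.151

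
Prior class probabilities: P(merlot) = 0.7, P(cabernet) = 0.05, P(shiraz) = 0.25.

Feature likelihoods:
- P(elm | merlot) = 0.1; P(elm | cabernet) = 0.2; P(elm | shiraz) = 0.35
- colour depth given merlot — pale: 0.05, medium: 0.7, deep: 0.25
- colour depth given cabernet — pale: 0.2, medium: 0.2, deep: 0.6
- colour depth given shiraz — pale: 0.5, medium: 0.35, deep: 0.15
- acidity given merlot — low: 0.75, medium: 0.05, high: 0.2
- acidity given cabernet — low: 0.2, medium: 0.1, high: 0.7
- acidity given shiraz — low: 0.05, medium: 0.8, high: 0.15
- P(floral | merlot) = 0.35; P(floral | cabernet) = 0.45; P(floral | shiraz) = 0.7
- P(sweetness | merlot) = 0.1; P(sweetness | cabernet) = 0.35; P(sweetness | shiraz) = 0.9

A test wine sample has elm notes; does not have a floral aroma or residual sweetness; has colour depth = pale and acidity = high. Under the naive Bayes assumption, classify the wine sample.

cabernet

merlot: 0.7 × 0.1 × 0.05 × 0.2 × (1−0.35) × (1−0.1) = 0.0004095
cabernet: 0.05 × 0.2 × 0.2 × 0.7 × (1−0.45) × (1−0.35) = 0.0005005
shiraz: 0.25 × 0.35 × 0.5 × 0.15 × (1−0.7) × (1−0.9) = 0.000196875
Highest score → cabernet.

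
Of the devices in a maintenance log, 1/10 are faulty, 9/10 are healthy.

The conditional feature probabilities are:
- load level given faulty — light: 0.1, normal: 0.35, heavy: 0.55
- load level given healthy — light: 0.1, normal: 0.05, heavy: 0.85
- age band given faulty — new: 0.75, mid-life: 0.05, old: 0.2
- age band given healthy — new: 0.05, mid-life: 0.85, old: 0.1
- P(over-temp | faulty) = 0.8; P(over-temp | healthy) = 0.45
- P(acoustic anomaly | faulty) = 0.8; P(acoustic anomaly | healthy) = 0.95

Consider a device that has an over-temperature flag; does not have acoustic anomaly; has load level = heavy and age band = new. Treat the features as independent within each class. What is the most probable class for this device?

faulty: 0.1 × 0.55 × 0.75 × 0.8 × (1−0.8) = 0.0066
healthy: 0.9 × 0.85 × 0.05 × 0.45 × (1−0.95) = 0.000860625
Highest score → faulty.

faulty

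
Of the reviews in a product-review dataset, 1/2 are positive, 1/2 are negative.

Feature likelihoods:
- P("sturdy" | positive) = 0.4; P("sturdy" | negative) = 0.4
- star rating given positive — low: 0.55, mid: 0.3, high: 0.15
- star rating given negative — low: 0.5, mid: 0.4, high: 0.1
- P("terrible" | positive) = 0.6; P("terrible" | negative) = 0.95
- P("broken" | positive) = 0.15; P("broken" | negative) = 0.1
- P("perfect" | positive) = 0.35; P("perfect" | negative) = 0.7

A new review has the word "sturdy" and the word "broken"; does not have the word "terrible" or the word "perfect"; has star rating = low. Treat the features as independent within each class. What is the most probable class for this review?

positive: 0.5 × 0.4 × 0.55 × (1−0.6) × 0.15 × (1−0.35) = 0.00429
negative: 0.5 × 0.4 × 0.5 × (1−0.95) × 0.1 × (1−0.7) = 0.00015
Highest score → positive.

positive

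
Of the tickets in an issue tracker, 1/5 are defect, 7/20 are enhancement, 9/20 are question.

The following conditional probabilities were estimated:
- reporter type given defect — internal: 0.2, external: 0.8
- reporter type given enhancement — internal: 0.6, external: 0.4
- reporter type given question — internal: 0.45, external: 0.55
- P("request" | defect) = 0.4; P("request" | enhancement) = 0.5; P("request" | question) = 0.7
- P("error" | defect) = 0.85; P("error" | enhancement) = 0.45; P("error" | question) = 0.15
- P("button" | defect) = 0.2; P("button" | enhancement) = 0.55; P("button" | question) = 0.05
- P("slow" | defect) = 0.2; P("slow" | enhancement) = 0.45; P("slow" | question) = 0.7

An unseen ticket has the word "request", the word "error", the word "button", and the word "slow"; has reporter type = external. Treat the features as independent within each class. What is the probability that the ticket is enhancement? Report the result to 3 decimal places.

0.716

defect: 0.2 × 0.8 × 0.4 × 0.85 × 0.2 × 0.2 = 0.002176
enhancement: 0.35 × 0.4 × 0.5 × 0.45 × 0.55 × 0.45 = 0.00779625
question: 0.45 × 0.55 × 0.7 × 0.15 × 0.05 × 0.7 = 0.0009095625
P(enhancement | x) = 0.00779625 / 0.0108818125 ≈ 0.716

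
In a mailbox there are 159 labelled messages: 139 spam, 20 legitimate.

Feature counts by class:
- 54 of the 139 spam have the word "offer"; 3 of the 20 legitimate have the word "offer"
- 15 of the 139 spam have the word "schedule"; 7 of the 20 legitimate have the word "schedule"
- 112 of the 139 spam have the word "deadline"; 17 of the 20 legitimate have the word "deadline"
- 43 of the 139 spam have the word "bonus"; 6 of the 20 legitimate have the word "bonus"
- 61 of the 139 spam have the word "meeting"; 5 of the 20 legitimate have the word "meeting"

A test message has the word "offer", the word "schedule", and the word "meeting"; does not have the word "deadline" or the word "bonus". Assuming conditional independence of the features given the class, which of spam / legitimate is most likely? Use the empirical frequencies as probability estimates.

spam: (139/159) × (54/139) × (15/139) × (27/139) × (96/139) × (61/139) ≈ 0.00215771
legitimate: (20/159) × (3/20) × (7/20) × (3/20) × (14/20) × (5/20) ≈ 0.000173349
Highest score → spam.

spam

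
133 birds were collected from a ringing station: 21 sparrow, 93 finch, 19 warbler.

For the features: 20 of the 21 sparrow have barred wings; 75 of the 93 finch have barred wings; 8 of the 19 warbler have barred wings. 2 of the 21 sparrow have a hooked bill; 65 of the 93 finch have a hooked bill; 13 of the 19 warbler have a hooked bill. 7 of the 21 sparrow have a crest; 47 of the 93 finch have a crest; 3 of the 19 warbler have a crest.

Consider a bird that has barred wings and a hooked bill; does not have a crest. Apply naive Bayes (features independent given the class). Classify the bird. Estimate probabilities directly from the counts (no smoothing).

sparrow: (21/133) × (20/21) × (2/21) × (14/21) ≈ 0.00954768
finch: (93/133) × (75/93) × (65/93) × (46/93) ≈ 0.194946
warbler: (19/133) × (8/19) × (13/19) × (16/19) ≈ 0.0346573
Highest score → finch.

finch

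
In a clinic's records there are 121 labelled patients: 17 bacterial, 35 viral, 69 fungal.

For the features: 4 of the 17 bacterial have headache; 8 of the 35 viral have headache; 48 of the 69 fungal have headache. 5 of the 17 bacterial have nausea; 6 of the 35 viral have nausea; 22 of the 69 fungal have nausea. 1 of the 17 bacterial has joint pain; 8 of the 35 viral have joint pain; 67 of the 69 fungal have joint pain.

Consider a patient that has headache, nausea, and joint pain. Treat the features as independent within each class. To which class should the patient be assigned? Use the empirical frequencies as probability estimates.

bacterial: (17/121) × (4/17) × (5/17) × (1/17) ≈ 0.000571935
viral: (35/121) × (8/35) × (6/35) × (8/35) ≈ 0.00259066
fungal: (69/121) × (48/69) × (22/69) × (67/69) ≈ 0.122816
Highest score → fungal.

fungal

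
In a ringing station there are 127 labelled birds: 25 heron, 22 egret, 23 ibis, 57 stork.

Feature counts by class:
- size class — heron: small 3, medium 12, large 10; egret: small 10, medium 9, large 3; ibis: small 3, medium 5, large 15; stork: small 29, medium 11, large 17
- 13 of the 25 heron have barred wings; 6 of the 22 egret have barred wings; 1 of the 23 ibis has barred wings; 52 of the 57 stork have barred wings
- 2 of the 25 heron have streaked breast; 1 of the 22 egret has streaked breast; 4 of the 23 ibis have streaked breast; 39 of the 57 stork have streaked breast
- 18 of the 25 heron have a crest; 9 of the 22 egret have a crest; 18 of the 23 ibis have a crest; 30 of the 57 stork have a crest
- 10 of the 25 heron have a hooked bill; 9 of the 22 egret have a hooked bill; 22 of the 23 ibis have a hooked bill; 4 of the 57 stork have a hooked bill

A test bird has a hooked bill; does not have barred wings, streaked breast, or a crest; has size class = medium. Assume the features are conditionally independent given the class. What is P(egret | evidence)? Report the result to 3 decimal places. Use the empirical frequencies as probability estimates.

0.515

heron: (25/127) × (12/25) × (12/25) × (23/25) × (7/25) × (10/25) ≈ 0.00467331
egret: (22/127) × (9/22) × (16/22) × (21/22) × (13/22) × (9/22) ≈ 0.0118925
ibis: (23/127) × (5/23) × (22/23) × (19/23) × (5/23) × (22/23) ≈ 0.0064688
stork: (57/127) × (11/57) × (5/57) × (18/57) × (27/57) × (4/57) ≈ 0.0000797546
P(egret | x) = 0.0118925 / 0.0231143646 ≈ 0.515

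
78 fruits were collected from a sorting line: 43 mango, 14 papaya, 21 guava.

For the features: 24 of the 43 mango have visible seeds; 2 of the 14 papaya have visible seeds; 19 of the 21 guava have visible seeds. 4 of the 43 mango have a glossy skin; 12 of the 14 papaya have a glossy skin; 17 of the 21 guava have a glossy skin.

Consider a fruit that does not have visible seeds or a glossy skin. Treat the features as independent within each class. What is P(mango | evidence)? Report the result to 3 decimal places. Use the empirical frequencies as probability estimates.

0.892

mango: (43/78) × (19/43) × (39/43) ≈ 0.22093
papaya: (14/78) × (12/14) × (2/14) ≈ 0.021978
guava: (21/78) × (2/21) × (4/21) ≈ 0.004884
P(mango | x) = 0.22093 / 0.247792 ≈ 0.892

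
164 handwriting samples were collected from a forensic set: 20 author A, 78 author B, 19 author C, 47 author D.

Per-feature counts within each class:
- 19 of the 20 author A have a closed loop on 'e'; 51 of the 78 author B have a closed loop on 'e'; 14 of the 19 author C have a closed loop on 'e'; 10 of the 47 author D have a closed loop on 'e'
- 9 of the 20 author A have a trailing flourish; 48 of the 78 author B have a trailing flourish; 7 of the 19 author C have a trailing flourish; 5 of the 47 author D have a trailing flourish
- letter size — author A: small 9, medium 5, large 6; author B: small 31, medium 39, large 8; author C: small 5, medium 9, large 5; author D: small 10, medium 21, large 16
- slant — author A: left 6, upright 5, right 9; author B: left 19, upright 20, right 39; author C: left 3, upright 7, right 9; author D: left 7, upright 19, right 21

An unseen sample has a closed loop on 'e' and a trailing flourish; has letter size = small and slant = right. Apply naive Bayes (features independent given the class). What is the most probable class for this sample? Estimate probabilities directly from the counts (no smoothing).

author B

author A: (20/164) × (19/20) × (9/20) × (9/20) × (9/20) ≈ 0.0105572
author B: (78/164) × (51/78) × (48/78) × (31/78) × (39/78) ≈ 0.0380286
author C: (19/164) × (14/19) × (7/19) × (5/19) × (9/19) ≈ 0.00392043
author D: (47/164) × (10/47) × (5/47) × (10/47) × (21/47) ≈ 0.000616669
Highest score → author B.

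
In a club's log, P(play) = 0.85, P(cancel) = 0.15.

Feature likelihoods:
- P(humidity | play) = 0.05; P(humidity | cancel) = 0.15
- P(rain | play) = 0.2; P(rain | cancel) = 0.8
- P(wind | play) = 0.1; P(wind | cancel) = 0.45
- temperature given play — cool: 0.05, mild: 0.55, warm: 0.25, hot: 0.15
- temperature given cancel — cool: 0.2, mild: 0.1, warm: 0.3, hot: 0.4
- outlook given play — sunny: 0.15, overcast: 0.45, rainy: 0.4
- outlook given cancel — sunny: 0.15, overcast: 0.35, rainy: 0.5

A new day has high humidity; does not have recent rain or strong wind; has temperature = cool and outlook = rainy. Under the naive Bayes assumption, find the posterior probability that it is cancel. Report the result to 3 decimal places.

0.288

play: 0.85 × 0.05 × (1−0.2) × (1−0.1) × 0.05 × 0.4 = 0.000612
cancel: 0.15 × 0.15 × (1−0.8) × (1−0.45) × 0.2 × 0.5 = 0.0002475
P(cancel | x) = 0.0002475 / 0.0008595 ≈ 0.288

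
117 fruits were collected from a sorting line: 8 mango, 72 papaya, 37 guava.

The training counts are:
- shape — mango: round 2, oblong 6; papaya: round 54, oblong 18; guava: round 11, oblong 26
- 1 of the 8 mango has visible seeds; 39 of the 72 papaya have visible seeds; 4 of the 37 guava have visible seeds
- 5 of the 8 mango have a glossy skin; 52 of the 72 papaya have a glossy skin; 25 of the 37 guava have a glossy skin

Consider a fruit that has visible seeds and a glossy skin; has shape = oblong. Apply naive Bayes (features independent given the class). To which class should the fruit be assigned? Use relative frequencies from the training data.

papaya

mango: (8/117) × (6/8) × (1/8) × (5/8) ≈ 0.00400641
papaya: (72/117) × (18/72) × (39/72) × (52/72) ≈ 0.0601852
guava: (37/117) × (26/37) × (4/37) × (25/37) ≈ 0.0162324
Highest score → papaya.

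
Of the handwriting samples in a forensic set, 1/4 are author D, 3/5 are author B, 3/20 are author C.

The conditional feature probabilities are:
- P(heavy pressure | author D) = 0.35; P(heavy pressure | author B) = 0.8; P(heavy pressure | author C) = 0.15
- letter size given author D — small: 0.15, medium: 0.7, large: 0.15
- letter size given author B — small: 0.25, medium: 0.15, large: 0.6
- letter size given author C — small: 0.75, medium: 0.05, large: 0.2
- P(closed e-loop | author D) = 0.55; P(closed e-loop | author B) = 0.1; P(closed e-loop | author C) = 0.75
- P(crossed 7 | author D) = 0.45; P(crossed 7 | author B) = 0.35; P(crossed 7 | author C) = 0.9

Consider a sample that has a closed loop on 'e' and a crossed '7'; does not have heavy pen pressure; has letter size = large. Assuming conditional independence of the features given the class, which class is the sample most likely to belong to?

author C

author D: 0.25 × (1−0.35) × 0.15 × 0.55 × 0.45 = 0.0060328125
author B: 0.6 × (1−0.8) × 0.6 × 0.1 × 0.35 = 0.00252
author C: 0.15 × (1−0.15) × 0.2 × 0.75 × 0.9 = 0.0172125
Highest score → author C.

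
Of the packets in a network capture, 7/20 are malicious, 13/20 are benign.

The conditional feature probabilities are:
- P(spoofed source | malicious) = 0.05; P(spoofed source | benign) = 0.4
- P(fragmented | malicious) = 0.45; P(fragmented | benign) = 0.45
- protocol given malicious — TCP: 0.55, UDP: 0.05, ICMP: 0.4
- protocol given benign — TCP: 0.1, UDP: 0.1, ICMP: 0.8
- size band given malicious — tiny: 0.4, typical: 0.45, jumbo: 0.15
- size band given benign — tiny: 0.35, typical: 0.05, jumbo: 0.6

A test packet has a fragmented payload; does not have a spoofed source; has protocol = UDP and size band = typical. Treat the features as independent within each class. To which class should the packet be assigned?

malicious

malicious: 0.35 × (1−0.05) × 0.45 × 0.05 × 0.45 = 0.0033665625
benign: 0.65 × (1−0.4) × 0.45 × 0.1 × 0.05 = 0.0008775
Highest score → malicious.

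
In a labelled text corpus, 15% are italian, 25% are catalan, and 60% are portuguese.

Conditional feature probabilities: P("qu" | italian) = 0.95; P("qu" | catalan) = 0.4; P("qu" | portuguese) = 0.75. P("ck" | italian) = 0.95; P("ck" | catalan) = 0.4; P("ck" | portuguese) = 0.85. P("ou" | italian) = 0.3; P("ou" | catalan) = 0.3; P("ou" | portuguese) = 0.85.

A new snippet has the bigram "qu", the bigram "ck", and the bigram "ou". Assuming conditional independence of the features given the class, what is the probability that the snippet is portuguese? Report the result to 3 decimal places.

italian: 0.15 × 0.95 × 0.95 × 0.3 = 0.0406125
catalan: 0.25 × 0.4 × 0.4 × 0.3 = 0.012
portuguese: 0.6 × 0.75 × 0.85 × 0.85 = 0.325125
P(portuguese | x) = 0.325125 / 0.3777375 ≈ 0.861

0.861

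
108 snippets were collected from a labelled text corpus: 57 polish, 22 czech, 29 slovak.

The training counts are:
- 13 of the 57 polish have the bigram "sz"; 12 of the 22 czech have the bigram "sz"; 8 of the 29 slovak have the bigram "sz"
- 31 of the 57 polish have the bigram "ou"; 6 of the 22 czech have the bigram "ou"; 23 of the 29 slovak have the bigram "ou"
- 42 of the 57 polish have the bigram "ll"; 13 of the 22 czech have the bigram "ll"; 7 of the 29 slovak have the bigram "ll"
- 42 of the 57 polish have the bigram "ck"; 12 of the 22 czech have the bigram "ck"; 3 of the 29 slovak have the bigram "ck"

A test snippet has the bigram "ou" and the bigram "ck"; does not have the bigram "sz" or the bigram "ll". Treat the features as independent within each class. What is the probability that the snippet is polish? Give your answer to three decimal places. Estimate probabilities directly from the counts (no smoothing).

0.708

polish: (57/108) × (44/57) × (31/57) × (15/57) × (42/57) ≈ 0.0429642
czech: (22/108) × (10/22) × (6/22) × (9/22) × (12/22) ≈ 0.00563486
slovak: (29/108) × (21/29) × (23/29) × (22/29) × (3/29) ≈ 0.0121025
P(polish | x) = 0.0429642 / 0.06070156 ≈ 0.708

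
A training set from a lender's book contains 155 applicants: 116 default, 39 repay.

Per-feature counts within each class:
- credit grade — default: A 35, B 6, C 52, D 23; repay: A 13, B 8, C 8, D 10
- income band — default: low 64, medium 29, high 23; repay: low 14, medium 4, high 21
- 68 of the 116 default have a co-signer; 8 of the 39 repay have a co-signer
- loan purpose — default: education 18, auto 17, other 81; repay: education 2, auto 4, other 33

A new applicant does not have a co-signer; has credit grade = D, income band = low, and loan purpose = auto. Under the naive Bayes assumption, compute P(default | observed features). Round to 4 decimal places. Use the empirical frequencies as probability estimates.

0.7245

default: (116/155) × (23/116) × (64/116) × (48/116) × (17/116) ≈ 0.00496469
repay: (39/155) × (10/39) × (14/39) × (31/39) × (4/39) ≈ 0.0018881
P(default | x) = 0.00496469 / 0.00685279 ≈ 0.7245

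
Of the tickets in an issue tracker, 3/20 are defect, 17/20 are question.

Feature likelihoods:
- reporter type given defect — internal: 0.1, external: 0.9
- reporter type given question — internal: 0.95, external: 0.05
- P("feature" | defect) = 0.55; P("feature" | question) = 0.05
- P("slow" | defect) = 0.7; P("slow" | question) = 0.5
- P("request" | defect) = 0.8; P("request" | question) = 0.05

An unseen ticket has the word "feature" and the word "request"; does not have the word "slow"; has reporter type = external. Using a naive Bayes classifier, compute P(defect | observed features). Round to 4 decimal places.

defect: 0.15 × 0.9 × 0.55 × (1−0.7) × 0.8 = 0.01782
question: 0.85 × 0.05 × 0.05 × (1−0.5) × 0.05 = 0.000053125
P(defect | x) = 0.01782 / 0.017873125 ≈ 0.9970

0.9970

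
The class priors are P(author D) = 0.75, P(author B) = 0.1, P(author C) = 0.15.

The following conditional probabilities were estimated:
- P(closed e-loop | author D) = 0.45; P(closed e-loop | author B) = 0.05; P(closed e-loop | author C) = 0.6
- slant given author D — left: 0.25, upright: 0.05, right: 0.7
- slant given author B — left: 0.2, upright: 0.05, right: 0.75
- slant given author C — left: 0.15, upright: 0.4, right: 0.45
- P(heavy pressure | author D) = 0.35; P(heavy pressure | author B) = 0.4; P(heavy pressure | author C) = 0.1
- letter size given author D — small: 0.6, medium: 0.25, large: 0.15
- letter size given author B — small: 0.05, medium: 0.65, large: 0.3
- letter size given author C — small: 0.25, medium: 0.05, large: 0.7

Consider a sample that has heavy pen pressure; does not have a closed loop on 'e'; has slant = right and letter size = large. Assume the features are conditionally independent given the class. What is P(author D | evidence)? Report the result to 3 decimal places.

author D: 0.75 × (1−0.45) × 0.7 × 0.35 × 0.15 = 0.015159375
author B: 0.1 × (1−0.05) × 0.75 × 0.4 × 0.3 = 0.00855
author C: 0.15 × (1−0.6) × 0.45 × 0.1 × 0.7 = 0.00189
P(author D | x) = 0.015159375 / 0.025599375 ≈ 0.592

0.592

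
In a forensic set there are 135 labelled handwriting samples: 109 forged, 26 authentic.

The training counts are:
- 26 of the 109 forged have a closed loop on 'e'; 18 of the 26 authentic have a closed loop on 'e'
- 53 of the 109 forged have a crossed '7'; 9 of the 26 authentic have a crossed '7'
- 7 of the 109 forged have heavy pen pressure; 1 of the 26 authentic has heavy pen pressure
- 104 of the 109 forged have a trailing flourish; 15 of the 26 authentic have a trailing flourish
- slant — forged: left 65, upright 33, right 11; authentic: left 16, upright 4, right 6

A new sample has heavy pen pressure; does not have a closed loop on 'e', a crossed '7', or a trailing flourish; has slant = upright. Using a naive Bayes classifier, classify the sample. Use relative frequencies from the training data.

forged: (109/135) × (83/109) × (56/109) × (7/109) × (5/109) × (33/109) ≈ 0.000281714
authentic: (26/135) × (8/26) × (17/26) × (1/26) × (11/26) × (4/26) ≈ 0.0000969984
Highest score → forged.

forged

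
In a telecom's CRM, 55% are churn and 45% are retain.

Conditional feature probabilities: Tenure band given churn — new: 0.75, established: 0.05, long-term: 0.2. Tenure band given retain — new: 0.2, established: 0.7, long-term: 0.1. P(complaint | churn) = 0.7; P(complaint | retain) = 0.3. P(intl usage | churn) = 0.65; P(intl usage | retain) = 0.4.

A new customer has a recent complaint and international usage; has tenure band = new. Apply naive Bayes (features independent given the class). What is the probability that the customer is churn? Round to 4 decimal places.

0.9456

churn: 0.55 × 0.75 × 0.7 × 0.65 = 0.1876875
retain: 0.45 × 0.2 × 0.3 × 0.4 = 0.0108
P(churn | x) = 0.1876875 / 0.1984875 ≈ 0.9456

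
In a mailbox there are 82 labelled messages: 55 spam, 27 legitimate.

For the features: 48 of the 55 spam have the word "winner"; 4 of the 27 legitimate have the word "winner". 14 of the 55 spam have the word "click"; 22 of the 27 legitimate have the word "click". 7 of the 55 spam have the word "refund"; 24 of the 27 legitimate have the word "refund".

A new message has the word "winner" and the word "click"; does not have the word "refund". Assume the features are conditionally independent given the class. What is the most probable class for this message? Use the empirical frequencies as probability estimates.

spam

spam: (55/82) × (48/55) × (14/55) × (48/55) ≈ 0.130038
legitimate: (27/82) × (4/27) × (22/27) × (3/27) ≈ 0.00441634
Highest score → spam.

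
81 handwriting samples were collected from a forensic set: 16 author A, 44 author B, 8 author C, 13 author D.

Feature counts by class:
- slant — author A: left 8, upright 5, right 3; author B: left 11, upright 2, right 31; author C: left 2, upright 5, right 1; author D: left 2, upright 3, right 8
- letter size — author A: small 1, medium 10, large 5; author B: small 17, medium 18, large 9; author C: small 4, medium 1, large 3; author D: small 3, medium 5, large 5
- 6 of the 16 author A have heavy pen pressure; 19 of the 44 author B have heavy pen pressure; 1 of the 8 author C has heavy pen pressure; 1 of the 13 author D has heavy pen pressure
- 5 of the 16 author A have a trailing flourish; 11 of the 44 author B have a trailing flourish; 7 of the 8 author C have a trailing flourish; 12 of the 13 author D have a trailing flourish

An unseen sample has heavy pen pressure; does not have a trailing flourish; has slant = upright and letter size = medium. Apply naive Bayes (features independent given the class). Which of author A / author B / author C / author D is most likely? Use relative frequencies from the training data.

author A

author A: (16/81) × (5/16) × (10/16) × (6/16) × (11/16) ≈ 0.00994647
author B: (44/81) × (2/44) × (18/44) × (19/44) × (33/44) ≈ 0.00327135
author C: (8/81) × (5/8) × (1/8) × (1/8) × (1/8) ≈ 0.000120563
author D: (13/81) × (3/13) × (5/13) × (1/13) × (1/13) ≈ 0.00008429
Highest score → author A.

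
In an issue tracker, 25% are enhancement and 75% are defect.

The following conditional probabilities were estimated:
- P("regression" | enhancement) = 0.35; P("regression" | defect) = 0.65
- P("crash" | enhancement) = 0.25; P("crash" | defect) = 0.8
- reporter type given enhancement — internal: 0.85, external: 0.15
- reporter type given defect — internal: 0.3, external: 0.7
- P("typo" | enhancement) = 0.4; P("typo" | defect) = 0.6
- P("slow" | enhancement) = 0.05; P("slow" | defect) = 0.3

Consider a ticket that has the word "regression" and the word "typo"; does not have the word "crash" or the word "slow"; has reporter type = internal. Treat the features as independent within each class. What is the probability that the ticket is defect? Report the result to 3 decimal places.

0.367

enhancement: 0.25 × 0.35 × (1−0.25) × 0.85 × 0.4 × (1−0.05) = 0.021196875
defect: 0.75 × 0.65 × (1−0.8) × 0.3 × 0.6 × (1−0.3) = 0.012285
P(defect | x) = 0.012285 / 0.033481875 ≈ 0.367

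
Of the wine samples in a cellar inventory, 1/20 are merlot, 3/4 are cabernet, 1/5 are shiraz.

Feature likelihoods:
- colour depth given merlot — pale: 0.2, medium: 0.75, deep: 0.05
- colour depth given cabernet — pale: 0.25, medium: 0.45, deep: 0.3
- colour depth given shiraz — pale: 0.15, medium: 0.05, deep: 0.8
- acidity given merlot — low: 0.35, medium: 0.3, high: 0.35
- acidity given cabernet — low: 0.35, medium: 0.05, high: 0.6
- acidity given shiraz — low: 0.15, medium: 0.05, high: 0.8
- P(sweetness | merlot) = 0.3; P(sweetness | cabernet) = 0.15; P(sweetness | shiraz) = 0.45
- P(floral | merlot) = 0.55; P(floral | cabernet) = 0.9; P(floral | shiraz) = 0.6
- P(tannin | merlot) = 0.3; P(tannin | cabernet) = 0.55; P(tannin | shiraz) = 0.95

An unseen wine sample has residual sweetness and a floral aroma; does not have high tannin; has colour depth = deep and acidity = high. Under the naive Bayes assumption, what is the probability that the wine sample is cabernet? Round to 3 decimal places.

0.818

merlot: 0.05 × 0.05 × 0.35 × 0.3 × 0.55 × (1−0.3) = 0.0001010625
cabernet: 0.75 × 0.3 × 0.6 × 0.15 × 0.9 × (1−0.55) = 0.00820125
shiraz: 0.2 × 0.8 × 0.8 × 0.45 × 0.6 × (1−0.95) = 0.001728
P(cabernet | x) = 0.00820125 / 0.0100303125 ≈ 0.818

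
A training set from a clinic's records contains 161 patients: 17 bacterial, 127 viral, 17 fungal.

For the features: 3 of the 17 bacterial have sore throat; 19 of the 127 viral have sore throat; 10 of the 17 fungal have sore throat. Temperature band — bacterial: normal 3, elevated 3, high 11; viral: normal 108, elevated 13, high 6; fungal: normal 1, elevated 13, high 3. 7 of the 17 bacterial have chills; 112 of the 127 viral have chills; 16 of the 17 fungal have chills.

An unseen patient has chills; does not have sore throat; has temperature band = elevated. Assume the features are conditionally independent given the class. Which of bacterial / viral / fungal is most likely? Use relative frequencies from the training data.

bacterial: (17/161) × (14/17) × (3/17) × (7/17) ≈ 0.00631864
viral: (127/161) × (108/127) × (13/127) × (112/127) ≈ 0.0605553
fungal: (17/161) × (7/17) × (13/17) × (16/17) ≈ 0.0312923
Highest score → viral.

viral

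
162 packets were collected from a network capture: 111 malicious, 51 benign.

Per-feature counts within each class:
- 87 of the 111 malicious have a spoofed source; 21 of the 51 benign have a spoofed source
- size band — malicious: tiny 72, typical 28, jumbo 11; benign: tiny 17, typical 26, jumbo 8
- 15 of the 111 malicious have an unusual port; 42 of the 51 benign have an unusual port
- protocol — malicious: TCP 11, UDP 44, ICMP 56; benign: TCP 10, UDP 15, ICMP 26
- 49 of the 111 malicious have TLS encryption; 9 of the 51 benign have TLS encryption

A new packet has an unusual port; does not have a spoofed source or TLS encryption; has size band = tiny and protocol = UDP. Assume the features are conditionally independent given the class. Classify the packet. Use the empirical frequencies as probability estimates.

malicious: (111/162) × (24/111) × (72/111) × (15/111) × (44/111) × (62/111) ≈ 0.00287523
benign: (51/162) × (30/51) × (17/51) × (42/51) × (15/51) × (42/51) ≈ 0.012313
Highest score → benign.

benign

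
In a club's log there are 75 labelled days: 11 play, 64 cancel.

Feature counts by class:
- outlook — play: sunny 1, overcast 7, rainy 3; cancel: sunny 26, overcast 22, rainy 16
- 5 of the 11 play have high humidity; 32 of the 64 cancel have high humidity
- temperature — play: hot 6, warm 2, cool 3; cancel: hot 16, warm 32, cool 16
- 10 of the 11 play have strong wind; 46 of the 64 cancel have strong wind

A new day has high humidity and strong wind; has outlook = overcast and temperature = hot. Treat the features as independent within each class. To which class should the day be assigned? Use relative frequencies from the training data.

cancel

play: (11/75) × (7/11) × (5/11) × (6/11) × (10/11) ≈ 0.0210368
cancel: (64/75) × (22/64) × (32/64) × (16/64) × (46/64) ≈ 0.0263542
Highest score → cancel.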